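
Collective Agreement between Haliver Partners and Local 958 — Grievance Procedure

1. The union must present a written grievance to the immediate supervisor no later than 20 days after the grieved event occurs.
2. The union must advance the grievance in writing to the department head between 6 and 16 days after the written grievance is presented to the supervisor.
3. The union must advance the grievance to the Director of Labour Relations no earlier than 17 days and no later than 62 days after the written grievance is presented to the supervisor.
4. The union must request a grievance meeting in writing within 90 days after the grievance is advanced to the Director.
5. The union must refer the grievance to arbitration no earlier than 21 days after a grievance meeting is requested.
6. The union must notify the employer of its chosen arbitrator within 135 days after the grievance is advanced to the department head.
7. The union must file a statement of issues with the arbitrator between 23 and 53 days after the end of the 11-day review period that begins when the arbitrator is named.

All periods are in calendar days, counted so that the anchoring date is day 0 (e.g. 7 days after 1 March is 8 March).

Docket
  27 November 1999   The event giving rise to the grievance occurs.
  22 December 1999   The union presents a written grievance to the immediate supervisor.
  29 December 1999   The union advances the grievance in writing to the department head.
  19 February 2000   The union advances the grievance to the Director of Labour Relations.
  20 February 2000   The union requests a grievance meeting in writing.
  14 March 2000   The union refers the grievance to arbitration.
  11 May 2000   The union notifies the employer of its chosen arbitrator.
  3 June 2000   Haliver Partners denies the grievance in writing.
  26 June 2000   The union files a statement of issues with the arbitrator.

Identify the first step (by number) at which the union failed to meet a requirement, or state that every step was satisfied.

Step 1: 20 days after 27 November 1999 (when the grieved event occurs) is 17 December 1999; done 22 December 1999 — 5 days late.
That is the first point of non-compliance.

Step 1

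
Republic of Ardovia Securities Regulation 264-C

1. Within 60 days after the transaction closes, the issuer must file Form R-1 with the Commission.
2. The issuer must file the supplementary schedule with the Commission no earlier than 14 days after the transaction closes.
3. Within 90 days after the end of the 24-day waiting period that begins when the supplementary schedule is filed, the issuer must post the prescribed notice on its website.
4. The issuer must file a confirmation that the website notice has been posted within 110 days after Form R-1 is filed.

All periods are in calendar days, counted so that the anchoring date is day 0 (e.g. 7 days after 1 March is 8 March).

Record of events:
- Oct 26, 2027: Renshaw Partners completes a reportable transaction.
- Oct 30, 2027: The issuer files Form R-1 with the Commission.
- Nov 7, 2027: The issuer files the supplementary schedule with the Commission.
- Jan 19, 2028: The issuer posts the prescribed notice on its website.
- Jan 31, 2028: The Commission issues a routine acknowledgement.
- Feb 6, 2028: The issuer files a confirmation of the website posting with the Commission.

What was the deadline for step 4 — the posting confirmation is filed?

Step 4 runs from Oct 30, 2027, when Form R-1 is filed. 110 days after Oct 30, 2027 is Feb 17, 2028.

Feb 17, 2028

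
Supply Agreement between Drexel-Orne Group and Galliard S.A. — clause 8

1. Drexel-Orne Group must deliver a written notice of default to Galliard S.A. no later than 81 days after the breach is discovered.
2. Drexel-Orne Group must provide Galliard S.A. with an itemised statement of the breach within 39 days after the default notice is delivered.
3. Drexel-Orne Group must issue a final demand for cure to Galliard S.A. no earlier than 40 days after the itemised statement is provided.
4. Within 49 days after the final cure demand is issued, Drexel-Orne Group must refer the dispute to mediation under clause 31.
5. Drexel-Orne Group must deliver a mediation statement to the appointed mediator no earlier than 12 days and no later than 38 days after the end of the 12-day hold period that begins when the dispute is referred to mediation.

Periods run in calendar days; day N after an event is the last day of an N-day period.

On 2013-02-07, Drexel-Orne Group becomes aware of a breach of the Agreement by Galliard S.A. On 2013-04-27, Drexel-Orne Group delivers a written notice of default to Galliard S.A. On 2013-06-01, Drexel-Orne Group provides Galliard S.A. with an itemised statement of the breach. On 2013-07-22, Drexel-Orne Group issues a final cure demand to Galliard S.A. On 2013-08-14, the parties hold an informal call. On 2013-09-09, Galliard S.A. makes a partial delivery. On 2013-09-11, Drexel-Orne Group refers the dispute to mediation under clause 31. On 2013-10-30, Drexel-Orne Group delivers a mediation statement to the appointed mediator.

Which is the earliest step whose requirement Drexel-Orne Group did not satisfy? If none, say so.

Step 4

Step 1 — counting 81 days from 2013-02-07 (when the breach is discovered) gives a deadline of 2013-04-29; completed 2013-04-27, before the deadline.
Step 2 — counting 39 days from 2013-04-27 (when the default notice is delivered) gives a deadline of 2013-06-05; 2013-06-01 is within that limit.
Step 3 — must wait 40 days from 2013-06-01 (when the itemised statement is provided), so not before 2013-07-11; done 2013-07-22, after the minimum wait.
Step 4 — counting 49 days from 2013-07-22 (when the final cure demand is issued) gives a deadline of 2013-09-09; 2013-09-11 misses that deadline by 2 days.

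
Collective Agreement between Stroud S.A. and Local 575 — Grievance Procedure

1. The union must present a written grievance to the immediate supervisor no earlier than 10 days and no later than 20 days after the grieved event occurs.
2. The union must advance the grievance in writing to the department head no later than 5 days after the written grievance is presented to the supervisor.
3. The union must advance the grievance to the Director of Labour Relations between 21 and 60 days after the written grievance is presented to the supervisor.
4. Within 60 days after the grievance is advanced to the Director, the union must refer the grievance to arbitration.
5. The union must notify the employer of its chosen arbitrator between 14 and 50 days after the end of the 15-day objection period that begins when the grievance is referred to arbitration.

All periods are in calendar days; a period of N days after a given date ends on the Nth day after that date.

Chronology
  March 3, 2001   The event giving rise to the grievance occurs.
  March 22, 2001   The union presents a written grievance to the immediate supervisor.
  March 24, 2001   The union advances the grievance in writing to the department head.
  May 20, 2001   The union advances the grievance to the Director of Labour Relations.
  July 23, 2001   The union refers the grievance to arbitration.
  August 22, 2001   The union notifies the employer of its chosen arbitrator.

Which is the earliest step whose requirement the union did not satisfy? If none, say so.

Step 4

(1) the permitted window runs from March 3, 2001 + 10 = March 13, 2001 to March 3, 2001 + 20 = March 23, 2001; March 22, 2001 falls inside that range.
(2) due by March 22, 2001 + 5 days = March 27, 2001; March 24, 2001 is within that limit.
(3) the permitted window runs from March 22, 2001 + 21 = April 12, 2001 to March 22, 2001 + 60 = May 21, 2001; May 20, 2001 falls inside that range.
(4) due by May 20, 2001 + 60 days = July 19, 2001; done July 23, 2001 — 4 days late.
That is the first point of non-compliance.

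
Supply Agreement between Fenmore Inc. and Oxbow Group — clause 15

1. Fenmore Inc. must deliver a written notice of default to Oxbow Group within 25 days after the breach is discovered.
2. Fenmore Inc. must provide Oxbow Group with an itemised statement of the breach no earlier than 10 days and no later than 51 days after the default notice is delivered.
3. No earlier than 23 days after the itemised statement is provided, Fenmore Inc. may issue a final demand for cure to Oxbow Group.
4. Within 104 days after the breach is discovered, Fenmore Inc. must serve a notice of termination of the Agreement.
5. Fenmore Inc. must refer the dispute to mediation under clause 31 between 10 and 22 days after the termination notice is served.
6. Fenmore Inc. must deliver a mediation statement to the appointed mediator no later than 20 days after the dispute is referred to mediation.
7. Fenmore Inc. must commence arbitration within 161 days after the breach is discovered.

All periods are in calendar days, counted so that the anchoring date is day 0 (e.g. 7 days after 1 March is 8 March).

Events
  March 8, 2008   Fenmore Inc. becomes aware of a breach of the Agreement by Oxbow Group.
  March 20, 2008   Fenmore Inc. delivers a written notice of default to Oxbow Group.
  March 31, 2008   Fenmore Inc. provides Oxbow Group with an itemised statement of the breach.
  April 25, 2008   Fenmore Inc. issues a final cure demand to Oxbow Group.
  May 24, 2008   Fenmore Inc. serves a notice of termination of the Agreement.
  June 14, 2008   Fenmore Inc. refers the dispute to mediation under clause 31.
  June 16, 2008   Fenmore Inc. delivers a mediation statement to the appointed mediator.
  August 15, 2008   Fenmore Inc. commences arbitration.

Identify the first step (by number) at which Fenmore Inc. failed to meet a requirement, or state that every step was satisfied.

Step 1: 25 days after March 8, 2008 (when the breach is discovered) is April 2, 2008; completed March 20, 2008, before the deadline.
Step 2: the window is 10–51 days after March 20, 2008 (when the default notice is delivered), so March 30, 2008 through May 10, 2008; done March 31, 2008, which is between those dates.
Step 3: the earliest permitted date is 23 days after March 31, 2008 (when the itemised statement is provided), i.e. April 23, 2008; done April 25, 2008, after the minimum wait.
Step 4: 104 days after March 8, 2008 (when the breach is discovered) is June 20, 2008; May 24, 2008 is within that limit.
Step 5: the window is 10–22 days after May 24, 2008 (when the termination notice is served), so June 3, 2008 through June 15, 2008; done June 14, 2008, which is between those dates.
Step 6: 20 days after June 14, 2008 (when the dispute is referred to mediation) is July 4, 2008; completed June 16, 2008, before the deadline.
Step 7: 161 days after March 8, 2008 (when the breach is discovered) is August 16, 2008; done August 15, 2008 — timely.

None — every step was satisfied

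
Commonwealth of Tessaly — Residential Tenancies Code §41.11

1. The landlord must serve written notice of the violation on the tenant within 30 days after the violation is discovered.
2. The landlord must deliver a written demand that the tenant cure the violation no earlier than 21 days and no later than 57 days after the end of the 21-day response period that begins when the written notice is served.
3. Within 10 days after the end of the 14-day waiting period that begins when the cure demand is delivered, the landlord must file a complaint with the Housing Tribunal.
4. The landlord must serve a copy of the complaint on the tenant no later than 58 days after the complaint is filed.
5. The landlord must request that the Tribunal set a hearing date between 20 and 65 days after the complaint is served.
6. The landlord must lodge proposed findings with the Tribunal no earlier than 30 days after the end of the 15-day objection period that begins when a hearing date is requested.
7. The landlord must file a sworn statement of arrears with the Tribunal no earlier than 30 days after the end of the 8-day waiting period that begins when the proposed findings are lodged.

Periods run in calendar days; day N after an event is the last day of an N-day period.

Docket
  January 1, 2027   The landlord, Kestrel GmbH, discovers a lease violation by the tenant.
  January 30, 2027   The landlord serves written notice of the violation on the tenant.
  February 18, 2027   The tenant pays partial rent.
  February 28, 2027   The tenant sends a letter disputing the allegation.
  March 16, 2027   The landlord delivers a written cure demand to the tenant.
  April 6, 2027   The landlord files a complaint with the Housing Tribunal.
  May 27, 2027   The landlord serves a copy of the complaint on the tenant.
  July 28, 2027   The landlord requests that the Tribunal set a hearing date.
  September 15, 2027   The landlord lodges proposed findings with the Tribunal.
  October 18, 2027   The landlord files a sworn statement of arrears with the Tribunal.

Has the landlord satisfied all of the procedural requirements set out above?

No

Step 1: 30 days after January 1, 2027 (when the violation is discovered) is January 31, 2027; done January 30, 2027 — timely.
Step 2: the window is 21–57 days after February 20, 2027 (end of the 21-day response period, which began when the written notice is served on January 30, 2027), so March 13, 2027 through April 18, 2027; done March 16, 2027 — within the window.
Step 3: 10 days after March 30, 2027 (end of the 14-day waiting period, which began when the cure demand is delivered on March 16, 2027) is April 9, 2027; done April 6, 2027 — timely.
Step 4: 58 days after April 6, 2027 (when the complaint is filed) is June 3, 2027; completed May 27, 2027, before the deadline.
Step 5: the window is 20–65 days after May 27, 2027 (when the complaint is served), so June 16, 2027 through July 31, 2027; July 28, 2027 falls inside that range.
Step 6: the earliest permitted date is 30 days after August 12, 2027 (end of the 15-day objection period, which began when a hearing date is requested on July 28, 2027), i.e. September 11, 2027; done September 15, 2027 — permitted.
Step 7: the earliest permitted date is 30 days after September 23, 2027 (end of the 8-day waiting period, which began when the proposed findings are lodged on September 15, 2027), i.e. October 23, 2027; acted on October 18, 2027, 5 days prematurely.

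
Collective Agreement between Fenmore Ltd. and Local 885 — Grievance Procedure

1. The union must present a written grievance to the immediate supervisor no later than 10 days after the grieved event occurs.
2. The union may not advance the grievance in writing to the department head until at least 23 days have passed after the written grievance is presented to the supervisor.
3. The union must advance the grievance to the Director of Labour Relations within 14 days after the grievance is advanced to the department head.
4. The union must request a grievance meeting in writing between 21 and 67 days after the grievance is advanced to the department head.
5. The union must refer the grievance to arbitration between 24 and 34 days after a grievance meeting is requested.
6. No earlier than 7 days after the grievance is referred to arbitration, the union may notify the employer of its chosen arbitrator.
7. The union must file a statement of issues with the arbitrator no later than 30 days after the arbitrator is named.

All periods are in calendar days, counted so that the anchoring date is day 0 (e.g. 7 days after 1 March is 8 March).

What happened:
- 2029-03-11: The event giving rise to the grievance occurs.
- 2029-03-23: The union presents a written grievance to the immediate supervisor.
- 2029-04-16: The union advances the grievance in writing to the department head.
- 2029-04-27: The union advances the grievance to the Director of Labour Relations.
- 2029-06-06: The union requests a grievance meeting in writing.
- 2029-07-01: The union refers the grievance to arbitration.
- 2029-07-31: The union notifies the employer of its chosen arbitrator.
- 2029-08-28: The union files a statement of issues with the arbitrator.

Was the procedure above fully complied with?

No

Step 1 — counting 10 days from 2029-03-11 (when the grieved event occurs) gives a deadline of 2029-03-21; 2029-03-23 misses that deadline by 2 days.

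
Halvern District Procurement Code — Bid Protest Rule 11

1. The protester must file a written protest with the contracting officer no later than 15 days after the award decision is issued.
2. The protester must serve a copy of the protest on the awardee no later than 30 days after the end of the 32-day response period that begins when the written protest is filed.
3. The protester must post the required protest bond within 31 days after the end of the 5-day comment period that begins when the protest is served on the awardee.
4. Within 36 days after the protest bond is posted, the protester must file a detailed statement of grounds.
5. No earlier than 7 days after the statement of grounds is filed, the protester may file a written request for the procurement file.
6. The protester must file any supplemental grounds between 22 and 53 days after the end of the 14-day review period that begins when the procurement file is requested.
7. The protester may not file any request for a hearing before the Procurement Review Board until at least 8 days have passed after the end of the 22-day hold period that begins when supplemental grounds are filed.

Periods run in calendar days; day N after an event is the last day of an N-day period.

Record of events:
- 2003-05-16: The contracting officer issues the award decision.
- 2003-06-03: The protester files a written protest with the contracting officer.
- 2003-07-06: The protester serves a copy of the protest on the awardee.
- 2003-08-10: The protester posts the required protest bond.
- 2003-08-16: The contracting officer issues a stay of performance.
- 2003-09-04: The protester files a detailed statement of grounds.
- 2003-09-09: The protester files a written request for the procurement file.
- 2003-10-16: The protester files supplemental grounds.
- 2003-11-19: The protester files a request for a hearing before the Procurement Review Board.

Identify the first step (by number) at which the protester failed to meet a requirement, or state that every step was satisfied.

Step 1 — counting 15 days from 2003-05-16 (when the award decision is issued) gives a deadline of 2003-05-31; not done until 2003-06-03, 3 days after the deadline.
No need to go further; step 1 was not satisfied.

Step 1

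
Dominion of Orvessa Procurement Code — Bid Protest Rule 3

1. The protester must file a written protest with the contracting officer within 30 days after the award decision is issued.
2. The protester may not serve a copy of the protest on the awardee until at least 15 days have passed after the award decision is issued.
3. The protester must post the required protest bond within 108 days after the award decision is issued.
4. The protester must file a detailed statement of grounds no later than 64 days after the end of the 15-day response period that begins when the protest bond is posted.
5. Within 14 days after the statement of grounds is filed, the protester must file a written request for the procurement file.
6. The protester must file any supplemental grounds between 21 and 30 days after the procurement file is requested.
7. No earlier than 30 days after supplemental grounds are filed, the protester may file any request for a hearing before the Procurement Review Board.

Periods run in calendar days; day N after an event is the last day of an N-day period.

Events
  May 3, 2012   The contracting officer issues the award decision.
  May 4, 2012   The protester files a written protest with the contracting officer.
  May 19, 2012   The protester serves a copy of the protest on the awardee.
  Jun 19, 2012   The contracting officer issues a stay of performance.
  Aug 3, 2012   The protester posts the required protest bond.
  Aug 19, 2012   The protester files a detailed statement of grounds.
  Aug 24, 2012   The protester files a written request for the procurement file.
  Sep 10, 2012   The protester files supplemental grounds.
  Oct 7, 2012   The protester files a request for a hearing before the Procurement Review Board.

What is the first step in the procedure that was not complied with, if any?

Step 6

Step 1 — counting 30 days from May 3, 2012 (when the award decision is issued) gives a deadline of Jun 2, 2012; completed May 4, 2012, before the deadline.
Step 2 — must wait 15 days from May 3, 2012 (when the award decision is issued), so not before May 18, 2012; May 19, 2012 is on or after that date.
Step 3 — counting 108 days from May 3, 2012 (when the award decision is issued) gives a deadline of Aug 19, 2012; Aug 3, 2012 is within that limit.
Step 4 — counting 64 days from Aug 18, 2012 (end of the 15-day response period, which began when the protest bond is posted on Aug 3, 2012) gives a deadline of Oct 21, 2012; done Aug 19, 2012 — timely.
Step 5 — counting 14 days from Aug 19, 2012 (when the statement of grounds is filed) gives a deadline of Sep 2, 2012; completed Aug 24, 2012, before the deadline.
Step 6 — 21 and 30 days from Aug 24, 2012 (when the procurement file is requested) are Sep 14, 2012 and Sep 23, 2012 respectively; done Sep 10, 2012 — 4 days before the window opened.
The procedure was therefore not followed at step 6.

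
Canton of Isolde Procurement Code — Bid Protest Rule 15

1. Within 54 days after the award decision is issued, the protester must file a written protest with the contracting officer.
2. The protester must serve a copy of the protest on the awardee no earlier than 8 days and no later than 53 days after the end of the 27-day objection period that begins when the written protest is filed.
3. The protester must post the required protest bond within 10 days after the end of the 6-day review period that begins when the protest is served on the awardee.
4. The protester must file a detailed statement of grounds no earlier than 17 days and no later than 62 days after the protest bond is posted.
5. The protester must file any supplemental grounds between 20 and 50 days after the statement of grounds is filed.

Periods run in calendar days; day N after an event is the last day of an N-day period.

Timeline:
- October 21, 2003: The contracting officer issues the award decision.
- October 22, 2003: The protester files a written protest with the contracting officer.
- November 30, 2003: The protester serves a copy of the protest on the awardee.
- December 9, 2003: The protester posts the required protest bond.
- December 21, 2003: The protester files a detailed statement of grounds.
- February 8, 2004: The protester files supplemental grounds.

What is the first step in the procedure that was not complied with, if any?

Step 4

(1) due by October 21, 2003 + 54 days = December 14, 2003; done October 22, 2003 — timely.
(2) the permitted window runs from November 18, 2003 + 8 = November 26, 2003 to November 18, 2003 + 53 = January 10, 2004; done November 30, 2003, which is between those dates.
(3) due by December 6, 2003 + 10 days = December 16, 2003; December 9, 2003 is within that limit.
(4) the permitted window runs from December 9, 2003 + 17 = December 26, 2003 to December 9, 2003 + 62 = February 9, 2004; done December 21, 2003 — 5 days before the window opened.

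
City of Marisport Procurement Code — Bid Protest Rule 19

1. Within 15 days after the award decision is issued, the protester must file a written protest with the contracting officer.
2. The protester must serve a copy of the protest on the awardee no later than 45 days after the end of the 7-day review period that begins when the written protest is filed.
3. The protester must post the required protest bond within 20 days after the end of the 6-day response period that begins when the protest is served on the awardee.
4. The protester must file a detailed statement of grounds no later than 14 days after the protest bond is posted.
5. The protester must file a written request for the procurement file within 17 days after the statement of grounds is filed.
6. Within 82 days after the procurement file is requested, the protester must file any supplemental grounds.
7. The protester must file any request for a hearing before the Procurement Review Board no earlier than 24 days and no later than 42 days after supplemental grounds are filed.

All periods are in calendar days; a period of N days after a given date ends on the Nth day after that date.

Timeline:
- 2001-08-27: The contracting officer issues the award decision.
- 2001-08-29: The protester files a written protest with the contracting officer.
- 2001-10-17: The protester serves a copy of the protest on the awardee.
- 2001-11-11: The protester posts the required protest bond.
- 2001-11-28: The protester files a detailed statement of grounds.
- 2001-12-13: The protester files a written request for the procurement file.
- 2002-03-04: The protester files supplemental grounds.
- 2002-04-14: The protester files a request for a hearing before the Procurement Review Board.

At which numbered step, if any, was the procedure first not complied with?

Step 1: 15 days after 2001-08-27 (when the award decision is issued) is 2001-09-11; done 2001-08-29 — timely.
Step 2: 45 days after 2001-09-05 (end of the 7-day review period, which began when the written protest is filed on 2001-08-29) is 2001-10-20; 2001-10-17 is within that limit.
Step 3: 20 days after 2001-10-23 (end of the 6-day response period, which began when the protest is served on the awardee on 2001-10-17) is 2001-11-12; done 2001-11-11 — timely.
Step 4: 14 days after 2001-11-11 (when the protest bond is posted) is 2001-11-25; 2001-11-28 misses that deadline by 3 days.

Step 4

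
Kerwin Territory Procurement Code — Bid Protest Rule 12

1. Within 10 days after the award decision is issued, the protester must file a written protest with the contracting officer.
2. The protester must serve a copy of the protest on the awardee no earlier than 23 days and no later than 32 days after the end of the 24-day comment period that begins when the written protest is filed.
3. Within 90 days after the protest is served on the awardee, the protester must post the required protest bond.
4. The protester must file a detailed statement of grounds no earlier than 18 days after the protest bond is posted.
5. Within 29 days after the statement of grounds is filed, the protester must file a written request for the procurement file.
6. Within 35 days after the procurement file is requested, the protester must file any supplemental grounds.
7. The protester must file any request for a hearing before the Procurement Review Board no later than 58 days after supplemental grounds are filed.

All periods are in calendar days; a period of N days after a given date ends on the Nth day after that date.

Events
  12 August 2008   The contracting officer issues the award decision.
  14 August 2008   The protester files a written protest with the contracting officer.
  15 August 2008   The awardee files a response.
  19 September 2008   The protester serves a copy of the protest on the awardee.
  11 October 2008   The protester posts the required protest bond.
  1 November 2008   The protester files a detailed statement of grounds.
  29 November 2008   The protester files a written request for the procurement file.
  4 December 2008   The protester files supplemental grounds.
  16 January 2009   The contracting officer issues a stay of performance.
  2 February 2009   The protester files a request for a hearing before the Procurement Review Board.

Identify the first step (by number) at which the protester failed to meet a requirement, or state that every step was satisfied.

Step 2

Step 1: 10 days after 12 August 2008 (when the award decision is issued) is 22 August 2008; completed 14 August 2008, before the deadline.
Step 2: the window is 23–32 days after 7 September 2008 (end of the 24-day comment period, which began when the written protest is filed on 14 August 2008), so 30 September 2008 through 9 October 2008; done 19 September 2008 — 11 days before the window opened.
Later steps need not be reached.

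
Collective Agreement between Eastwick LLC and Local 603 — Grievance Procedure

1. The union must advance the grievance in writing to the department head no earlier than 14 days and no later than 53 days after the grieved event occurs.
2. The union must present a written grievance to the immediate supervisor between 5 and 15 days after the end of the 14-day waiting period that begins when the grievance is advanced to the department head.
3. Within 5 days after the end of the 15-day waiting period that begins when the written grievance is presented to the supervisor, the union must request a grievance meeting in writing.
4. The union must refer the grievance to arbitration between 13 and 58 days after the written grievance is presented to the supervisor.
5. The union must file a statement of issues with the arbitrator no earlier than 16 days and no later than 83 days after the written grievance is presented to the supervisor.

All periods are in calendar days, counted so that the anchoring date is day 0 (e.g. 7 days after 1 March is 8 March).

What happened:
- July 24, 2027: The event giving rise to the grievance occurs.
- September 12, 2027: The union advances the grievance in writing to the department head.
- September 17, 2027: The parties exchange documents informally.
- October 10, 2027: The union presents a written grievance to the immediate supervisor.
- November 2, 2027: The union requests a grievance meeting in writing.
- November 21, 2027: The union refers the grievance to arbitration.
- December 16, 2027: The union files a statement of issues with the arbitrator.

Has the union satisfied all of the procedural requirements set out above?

No

Step 1 — 14 and 53 days from July 24, 2027 (when the grieved event occurs) are August 7, 2027 and September 15, 2027 respectively; September 12, 2027 falls inside that range.
Step 2 — 5 and 15 days from September 26, 2027 (end of the 14-day waiting period, which began when the grievance is advanced to the department head on September 12, 2027) are October 1, 2027 and October 11, 2027 respectively; October 10, 2027 falls inside that range.
Step 3 — counting 5 days from October 25, 2027 (end of the 15-day waiting period, which began when the written grievance is presented to the supervisor on October 10, 2027) gives a deadline of October 30, 2027; not done until November 2, 2027, 3 days after the deadline.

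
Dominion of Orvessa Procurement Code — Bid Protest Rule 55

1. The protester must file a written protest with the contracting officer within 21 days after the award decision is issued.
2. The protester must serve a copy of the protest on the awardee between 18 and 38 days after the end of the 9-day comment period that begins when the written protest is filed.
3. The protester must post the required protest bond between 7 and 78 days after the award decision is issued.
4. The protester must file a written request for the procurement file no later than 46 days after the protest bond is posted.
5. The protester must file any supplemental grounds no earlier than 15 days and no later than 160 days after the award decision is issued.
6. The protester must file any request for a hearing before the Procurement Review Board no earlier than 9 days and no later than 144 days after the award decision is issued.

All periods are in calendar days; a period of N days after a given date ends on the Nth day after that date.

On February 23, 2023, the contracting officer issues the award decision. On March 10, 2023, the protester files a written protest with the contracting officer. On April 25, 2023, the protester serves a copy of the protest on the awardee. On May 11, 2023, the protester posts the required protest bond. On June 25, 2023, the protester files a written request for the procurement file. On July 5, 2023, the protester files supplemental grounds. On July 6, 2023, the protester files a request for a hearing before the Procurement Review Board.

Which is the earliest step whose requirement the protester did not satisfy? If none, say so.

None — every step was satisfied

(1) due by February 23, 2023 + 21 days = March 16, 2023; completed March 10, 2023, before the deadline.
(2) the permitted window runs from March 19, 2023 + 18 = April 6, 2023 to March 19, 2023 + 38 = April 26, 2023; done April 25, 2023, which is between those dates.
(3) the permitted window runs from February 23, 2023 + 7 = March 2, 2023 to February 23, 2023 + 78 = May 12, 2023; done May 11, 2023, which is between those dates.
(4) due by May 11, 2023 + 46 days = June 26, 2023; completed June 25, 2023, before the deadline.
(5) the permitted window runs from February 23, 2023 + 15 = March 10, 2023 to February 23, 2023 + 160 = August 2, 2023; done July 5, 2023 — within the window.
(6) the permitted window runs from February 23, 2023 + 9 = March 4, 2023 to February 23, 2023 + 144 = July 17, 2023; done July 6, 2023 — within the window.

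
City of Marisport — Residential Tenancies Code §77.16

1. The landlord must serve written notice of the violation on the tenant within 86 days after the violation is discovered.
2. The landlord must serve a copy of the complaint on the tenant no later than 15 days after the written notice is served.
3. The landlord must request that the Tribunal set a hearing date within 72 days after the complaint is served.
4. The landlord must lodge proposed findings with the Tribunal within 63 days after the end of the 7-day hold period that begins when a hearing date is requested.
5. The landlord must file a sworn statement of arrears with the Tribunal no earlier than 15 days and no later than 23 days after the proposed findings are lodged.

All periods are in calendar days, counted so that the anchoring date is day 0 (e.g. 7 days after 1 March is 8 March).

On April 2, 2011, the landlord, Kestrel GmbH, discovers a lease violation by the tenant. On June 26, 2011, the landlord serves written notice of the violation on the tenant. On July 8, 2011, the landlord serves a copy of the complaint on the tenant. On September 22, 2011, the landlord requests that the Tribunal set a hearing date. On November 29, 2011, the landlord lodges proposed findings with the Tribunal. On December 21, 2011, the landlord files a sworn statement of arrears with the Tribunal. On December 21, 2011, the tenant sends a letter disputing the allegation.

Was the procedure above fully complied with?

No

Step 1 — counting 86 days from April 2, 2011 (when the violation is discovered) gives a deadline of June 27, 2011; June 26, 2011 is within that limit.
Step 2 — counting 15 days from June 26, 2011 (when the written notice is served) gives a deadline of July 11, 2011; July 8, 2011 is within that limit.
Step 3 — counting 72 days from July 8, 2011 (when the complaint is served) gives a deadline of September 18, 2011; September 22, 2011 misses that deadline by 4 days.
That is the first point of non-compliance.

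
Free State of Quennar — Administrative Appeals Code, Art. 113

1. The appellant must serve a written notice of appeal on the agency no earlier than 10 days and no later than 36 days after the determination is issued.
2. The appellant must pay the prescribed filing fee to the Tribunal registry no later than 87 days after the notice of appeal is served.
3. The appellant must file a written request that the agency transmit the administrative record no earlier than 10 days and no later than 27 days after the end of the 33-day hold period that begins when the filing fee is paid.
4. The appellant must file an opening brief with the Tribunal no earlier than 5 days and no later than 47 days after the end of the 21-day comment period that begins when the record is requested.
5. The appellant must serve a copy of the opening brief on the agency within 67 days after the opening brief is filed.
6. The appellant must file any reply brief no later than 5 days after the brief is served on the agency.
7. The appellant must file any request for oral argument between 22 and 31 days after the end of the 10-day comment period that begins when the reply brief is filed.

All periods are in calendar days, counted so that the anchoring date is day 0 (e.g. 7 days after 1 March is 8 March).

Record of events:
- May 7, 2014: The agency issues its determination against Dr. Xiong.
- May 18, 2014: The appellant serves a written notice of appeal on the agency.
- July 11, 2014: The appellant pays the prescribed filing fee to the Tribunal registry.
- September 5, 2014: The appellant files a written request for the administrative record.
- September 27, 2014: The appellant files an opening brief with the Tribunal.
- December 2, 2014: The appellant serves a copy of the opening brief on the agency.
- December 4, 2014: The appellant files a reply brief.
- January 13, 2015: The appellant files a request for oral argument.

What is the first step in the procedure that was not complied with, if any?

Step 1: the window is 10–36 days after May 7, 2014 (when the determination is issued), so May 17, 2014 through June 12, 2014; May 18, 2014 falls inside that range.
Step 2: 87 days after May 18, 2014 (when the notice of appeal is served) is August 13, 2014; done July 11, 2014 — timely.
Step 3: the window is 10–27 days after August 13, 2014 (end of the 33-day hold period, which began when the filing fee is paid on July 11, 2014), so August 23, 2014 through September 9, 2014; September 5, 2014 falls inside that range.
Step 4: the window is 5–47 days after September 26, 2014 (end of the 21-day comment period, which began when the record is requested on September 5, 2014), so October 1, 2014 through November 12, 2014; September 27, 2014 is 4 days too early.

Step 4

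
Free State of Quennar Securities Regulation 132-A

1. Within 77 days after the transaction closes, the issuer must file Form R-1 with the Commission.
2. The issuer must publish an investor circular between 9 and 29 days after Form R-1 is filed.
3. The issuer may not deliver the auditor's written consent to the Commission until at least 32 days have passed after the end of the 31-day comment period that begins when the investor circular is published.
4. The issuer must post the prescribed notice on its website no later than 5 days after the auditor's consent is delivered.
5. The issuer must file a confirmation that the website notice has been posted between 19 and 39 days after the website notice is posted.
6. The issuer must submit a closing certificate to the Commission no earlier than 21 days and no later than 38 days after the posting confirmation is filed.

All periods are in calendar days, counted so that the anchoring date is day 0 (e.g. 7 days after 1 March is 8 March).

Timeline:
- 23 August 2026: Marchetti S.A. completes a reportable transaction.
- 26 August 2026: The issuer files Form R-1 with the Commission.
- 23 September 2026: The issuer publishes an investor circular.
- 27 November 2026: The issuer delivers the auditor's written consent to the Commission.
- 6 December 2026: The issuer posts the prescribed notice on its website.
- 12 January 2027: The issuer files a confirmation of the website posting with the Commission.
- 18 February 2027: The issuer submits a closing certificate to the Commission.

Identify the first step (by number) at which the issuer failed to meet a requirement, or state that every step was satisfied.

Step 1: 77 days after 23 August 2026 (when the transaction closes) is 8 November 2026; completed 26 August 2026, before the deadline.
Step 2: the window is 9–29 days after 26 August 2026 (when Form R-1 is filed), so 4 September 2026 through 24 September 2026; 23 September 2026 falls inside that range.
Step 3: the earliest permitted date is 32 days after 24 October 2026 (end of the 31-day comment period, which began when the investor circular is published on 23 September 2026), i.e. 25 November 2026; done 27 November 2026, after the minimum wait.
Step 4: 5 days after 27 November 2026 (when the auditor's consent is delivered) is 2 December 2026; not done until 6 December 2026, 4 days after the deadline.
Later steps need not be reached.

Step 4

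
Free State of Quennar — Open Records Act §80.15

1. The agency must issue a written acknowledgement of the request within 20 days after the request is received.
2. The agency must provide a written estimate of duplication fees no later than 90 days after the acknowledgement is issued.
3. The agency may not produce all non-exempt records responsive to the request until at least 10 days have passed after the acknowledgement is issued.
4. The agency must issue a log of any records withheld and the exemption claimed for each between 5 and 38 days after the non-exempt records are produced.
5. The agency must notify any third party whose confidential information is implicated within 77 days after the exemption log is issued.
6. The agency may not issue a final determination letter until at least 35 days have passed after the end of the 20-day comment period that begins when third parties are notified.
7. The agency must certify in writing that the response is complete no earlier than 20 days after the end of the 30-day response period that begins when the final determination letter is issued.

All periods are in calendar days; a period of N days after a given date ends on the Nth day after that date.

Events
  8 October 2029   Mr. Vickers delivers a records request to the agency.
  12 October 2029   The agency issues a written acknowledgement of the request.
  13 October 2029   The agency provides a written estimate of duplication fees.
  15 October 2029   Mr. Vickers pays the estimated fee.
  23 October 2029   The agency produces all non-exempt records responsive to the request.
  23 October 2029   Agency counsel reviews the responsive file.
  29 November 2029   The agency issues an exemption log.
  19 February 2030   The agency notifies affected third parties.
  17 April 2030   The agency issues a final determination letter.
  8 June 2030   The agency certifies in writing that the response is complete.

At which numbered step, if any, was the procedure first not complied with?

Step 5

(1) due by 8 October 2029 + 20 days = 28 October 2029; done 12 October 2029 — timely.
(2) due by 12 October 2029 + 90 days = 10 January 2030; 13 October 2029 is within that limit.
(3) permitted from 12 October 2029 + 10 days = 22 October 2029 onward; done 23 October 2029, after the minimum wait.
(4) the permitted window runs from 23 October 2029 + 5 = 28 October 2029 to 23 October 2029 + 38 = 30 November 2029; done 29 November 2029, which is between those dates.
(5) due by 29 November 2029 + 77 days = 14 February 2030; done 19 February 2030 — 5 days late.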